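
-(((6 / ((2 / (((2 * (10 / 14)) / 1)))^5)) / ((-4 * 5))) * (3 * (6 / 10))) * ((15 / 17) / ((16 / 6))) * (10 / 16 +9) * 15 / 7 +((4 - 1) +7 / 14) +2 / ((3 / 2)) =605472589 / 109716096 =5.52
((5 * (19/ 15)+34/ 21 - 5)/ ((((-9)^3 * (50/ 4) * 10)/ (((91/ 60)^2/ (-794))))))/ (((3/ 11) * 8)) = 403403/ 9376981200000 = 0.00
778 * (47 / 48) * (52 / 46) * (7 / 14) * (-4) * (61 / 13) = -1115263 / 138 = -8081.62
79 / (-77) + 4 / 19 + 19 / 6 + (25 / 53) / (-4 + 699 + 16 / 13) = 22456787 / 9548374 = 2.35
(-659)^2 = 434281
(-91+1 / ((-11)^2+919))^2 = 8956540321 / 1081600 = 8280.83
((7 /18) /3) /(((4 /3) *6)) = 7 /432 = 0.02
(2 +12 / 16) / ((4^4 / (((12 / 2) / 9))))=11 / 1536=0.01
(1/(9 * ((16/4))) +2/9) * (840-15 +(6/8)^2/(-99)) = 206.25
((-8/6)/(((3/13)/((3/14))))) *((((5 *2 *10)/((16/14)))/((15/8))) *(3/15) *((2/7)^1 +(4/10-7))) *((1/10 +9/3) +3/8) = 399347/1575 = 253.55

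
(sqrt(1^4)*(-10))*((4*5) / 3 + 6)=-126.67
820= 820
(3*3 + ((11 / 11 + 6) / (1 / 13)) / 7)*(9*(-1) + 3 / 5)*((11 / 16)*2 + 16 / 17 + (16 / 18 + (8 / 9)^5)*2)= -3217835159 / 3346110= -961.66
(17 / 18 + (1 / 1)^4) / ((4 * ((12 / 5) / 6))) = 175 / 144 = 1.22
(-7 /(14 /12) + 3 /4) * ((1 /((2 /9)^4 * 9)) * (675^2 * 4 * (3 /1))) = -20925489375 /16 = -1307843085.94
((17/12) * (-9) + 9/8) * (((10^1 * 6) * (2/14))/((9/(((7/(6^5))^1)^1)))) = -155/15552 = -0.01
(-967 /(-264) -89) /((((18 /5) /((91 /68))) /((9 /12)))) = -23.79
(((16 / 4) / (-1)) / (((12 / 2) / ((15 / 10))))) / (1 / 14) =-14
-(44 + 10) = -54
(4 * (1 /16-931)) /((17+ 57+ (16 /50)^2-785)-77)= 9309375 /1969744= 4.73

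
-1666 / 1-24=-1690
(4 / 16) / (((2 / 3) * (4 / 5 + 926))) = 15 / 37072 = 0.00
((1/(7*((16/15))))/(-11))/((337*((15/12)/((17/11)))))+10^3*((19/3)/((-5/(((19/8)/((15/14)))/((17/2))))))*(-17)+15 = 57858484841/10275804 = 5630.56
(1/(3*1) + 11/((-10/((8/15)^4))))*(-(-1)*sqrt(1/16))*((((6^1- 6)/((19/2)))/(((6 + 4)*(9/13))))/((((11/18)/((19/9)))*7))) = 0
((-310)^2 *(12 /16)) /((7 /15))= 1081125 /7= 154446.43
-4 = -4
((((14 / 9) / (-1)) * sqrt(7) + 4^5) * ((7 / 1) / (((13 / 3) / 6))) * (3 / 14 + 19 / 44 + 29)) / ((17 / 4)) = 168302592 / 2431 - 255668 * sqrt(7) / 2431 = 68953.58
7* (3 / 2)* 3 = 31.50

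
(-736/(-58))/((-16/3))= -69/29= -2.38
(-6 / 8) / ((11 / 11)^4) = -3 / 4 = -0.75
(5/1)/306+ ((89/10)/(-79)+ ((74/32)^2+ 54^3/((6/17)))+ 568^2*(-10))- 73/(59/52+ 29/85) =-280570460594749063/100919681280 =-2780136.21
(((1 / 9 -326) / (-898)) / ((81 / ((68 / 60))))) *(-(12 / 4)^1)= -49861 / 3273210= -0.02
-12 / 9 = -1.33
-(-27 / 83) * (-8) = -216 / 83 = -2.60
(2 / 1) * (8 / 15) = 16 / 15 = 1.07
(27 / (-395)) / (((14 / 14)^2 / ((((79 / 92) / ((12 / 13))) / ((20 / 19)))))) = -2223 / 36800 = -0.06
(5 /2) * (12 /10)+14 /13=53 /13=4.08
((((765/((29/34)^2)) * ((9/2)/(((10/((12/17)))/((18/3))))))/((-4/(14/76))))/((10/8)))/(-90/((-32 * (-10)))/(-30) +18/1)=-7402752/1805627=-4.10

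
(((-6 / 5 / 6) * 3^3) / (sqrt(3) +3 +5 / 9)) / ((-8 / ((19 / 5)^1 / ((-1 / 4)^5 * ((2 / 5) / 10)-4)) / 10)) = -189112320 / 79975181 +53187840 * sqrt(3) / 79975181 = -1.21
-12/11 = -1.09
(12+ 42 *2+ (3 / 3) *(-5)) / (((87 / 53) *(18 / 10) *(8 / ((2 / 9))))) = 0.86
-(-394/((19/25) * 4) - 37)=6331/38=166.61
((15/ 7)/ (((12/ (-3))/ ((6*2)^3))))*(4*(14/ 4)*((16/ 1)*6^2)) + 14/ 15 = -111974386/ 15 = -7464959.07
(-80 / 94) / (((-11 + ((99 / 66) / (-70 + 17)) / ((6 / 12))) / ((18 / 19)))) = 19080 / 261649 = 0.07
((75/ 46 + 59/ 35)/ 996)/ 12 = 5339/ 19242720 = 0.00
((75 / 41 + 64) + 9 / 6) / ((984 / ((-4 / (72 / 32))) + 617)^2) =11042 / 661289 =0.02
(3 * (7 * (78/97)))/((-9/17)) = -3094/97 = -31.90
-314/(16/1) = -157/8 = -19.62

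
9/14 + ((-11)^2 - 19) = 1437/14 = 102.64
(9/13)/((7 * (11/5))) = 45/1001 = 0.04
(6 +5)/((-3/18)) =-66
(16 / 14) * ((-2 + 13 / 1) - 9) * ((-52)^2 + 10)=43424 / 7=6203.43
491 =491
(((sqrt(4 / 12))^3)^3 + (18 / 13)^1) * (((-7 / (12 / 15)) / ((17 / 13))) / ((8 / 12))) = -945 / 68-455 * sqrt(3) / 11016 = -13.97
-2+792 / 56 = 85 / 7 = 12.14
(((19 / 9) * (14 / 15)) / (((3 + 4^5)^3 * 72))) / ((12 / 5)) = 133 / 12634522750512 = 0.00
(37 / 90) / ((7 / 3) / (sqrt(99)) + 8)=14652 / 284875- 259* sqrt(11) / 569750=0.05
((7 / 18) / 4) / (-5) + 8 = 2873 / 360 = 7.98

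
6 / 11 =0.55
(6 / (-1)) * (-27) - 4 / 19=3074 / 19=161.79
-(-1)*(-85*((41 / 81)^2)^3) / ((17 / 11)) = -0.93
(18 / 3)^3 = 216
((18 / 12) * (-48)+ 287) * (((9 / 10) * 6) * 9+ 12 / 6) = 10879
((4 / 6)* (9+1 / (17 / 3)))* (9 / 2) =468 / 17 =27.53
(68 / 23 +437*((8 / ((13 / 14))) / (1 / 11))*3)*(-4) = -148597520 / 299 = -496981.67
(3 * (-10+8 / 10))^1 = -138 / 5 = -27.60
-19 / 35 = -0.54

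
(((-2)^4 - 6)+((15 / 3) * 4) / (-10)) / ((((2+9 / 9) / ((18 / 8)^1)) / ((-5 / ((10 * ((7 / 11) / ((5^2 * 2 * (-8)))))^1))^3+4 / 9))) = 191664002744 / 1029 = 186262393.34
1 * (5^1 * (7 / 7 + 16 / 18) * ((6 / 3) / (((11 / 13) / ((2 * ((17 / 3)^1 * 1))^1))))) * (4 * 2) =601120 / 297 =2023.97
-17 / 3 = -5.67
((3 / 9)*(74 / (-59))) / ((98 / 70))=-0.30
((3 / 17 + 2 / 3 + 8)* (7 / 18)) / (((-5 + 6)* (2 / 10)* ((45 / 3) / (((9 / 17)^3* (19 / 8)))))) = 539847 / 1336336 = 0.40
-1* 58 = -58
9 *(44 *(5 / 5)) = 396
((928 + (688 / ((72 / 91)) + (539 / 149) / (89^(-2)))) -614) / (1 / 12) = 160047676 / 447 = 358048.49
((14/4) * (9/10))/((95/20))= 63/95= 0.66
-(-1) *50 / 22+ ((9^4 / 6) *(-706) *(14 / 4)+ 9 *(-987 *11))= -61594483 / 22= -2799749.23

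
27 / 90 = 3 / 10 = 0.30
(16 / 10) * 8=64 / 5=12.80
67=67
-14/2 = -7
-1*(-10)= 10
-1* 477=-477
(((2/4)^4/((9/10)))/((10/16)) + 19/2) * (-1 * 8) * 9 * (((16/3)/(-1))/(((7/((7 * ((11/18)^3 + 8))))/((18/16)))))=8301751/243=34163.58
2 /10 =1 /5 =0.20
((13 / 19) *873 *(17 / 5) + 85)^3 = 9472600277.12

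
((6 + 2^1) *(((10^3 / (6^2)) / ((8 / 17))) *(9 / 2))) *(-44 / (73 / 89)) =-8321500 / 73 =-113993.15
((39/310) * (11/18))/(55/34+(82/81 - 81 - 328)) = -65637/346934330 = -0.00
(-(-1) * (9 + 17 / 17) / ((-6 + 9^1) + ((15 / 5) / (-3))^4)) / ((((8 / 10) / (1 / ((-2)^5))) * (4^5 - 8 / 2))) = -5 / 52224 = -0.00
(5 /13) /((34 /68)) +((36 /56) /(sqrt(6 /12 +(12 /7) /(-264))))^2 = 22223 /13832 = 1.61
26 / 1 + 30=56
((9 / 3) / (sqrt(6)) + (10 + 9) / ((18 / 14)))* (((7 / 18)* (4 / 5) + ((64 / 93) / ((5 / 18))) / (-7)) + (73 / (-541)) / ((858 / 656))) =-2095233626 / 971292465 - 55137727* sqrt(6) / 755449695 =-2.34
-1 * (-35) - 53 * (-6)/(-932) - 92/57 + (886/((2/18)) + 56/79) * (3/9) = 1882459591/699466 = 2691.28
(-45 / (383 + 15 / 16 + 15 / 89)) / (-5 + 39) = -32040 / 9298439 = -0.00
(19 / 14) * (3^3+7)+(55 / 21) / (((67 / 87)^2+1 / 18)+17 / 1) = 5771455 / 124677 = 46.29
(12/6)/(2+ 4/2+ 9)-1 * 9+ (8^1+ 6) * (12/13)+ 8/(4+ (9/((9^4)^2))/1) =1511418257/248714401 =6.08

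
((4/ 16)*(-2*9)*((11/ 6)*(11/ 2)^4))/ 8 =-483153/ 512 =-943.66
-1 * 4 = -4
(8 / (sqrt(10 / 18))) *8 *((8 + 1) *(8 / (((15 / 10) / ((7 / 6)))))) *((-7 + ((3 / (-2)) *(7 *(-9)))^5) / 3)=5402030585840 *sqrt(5)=12079307606471.25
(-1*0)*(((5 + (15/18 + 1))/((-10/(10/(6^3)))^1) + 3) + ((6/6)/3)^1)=0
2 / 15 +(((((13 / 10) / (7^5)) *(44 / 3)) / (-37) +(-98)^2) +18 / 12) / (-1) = -59731836909 / 6218590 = -9605.37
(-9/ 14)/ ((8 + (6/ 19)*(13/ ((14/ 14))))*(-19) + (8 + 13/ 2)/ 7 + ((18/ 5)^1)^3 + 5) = 1125/ 308477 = 0.00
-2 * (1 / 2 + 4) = -9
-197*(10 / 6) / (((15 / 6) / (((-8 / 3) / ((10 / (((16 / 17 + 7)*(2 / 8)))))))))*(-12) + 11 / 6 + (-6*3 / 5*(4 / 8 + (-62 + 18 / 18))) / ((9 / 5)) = -72575 / 102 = -711.52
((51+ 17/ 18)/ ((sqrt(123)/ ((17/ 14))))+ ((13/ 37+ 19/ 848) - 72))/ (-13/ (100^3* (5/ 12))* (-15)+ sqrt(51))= -2926230468750000* sqrt(51)/ 2083562491051957 - 12914687500* sqrt(123)/ 2744437488213771+ 1369475859375/ 2083562491051957+ 248359375000000* sqrt(697)/ 8233312464641313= -9.23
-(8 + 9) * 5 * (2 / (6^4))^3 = -85 / 272097792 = -0.00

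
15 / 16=0.94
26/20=1.30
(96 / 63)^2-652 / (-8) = 83.82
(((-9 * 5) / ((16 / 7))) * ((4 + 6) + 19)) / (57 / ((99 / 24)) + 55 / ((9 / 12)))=-301455 / 46016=-6.55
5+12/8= 13/2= 6.50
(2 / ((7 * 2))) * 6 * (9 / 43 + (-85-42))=-32712 / 301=-108.68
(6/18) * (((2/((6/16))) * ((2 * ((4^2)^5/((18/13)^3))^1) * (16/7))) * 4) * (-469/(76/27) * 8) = -79026861375488/4617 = -17116495857.81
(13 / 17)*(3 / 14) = 39 / 238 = 0.16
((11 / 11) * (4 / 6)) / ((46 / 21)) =0.30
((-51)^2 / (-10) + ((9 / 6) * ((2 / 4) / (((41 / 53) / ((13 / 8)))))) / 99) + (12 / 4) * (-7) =-60849083 / 216480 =-281.08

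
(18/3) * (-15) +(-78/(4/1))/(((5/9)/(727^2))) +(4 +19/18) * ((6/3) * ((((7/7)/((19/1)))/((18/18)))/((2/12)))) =-18551454.71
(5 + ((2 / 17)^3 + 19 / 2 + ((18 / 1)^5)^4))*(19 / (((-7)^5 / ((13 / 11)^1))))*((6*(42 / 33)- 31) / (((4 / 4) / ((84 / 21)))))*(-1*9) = -143129595382312336341685232095818918 / 9991307711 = -14325411599998347437713620.00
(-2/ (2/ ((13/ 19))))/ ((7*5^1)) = -13/ 665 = -0.02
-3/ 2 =-1.50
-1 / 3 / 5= -1 / 15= -0.07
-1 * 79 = -79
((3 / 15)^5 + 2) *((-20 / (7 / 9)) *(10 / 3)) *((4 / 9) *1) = -28576 / 375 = -76.20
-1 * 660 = -660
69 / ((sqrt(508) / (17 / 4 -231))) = -62583*sqrt(127) / 1016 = -694.17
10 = 10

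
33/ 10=3.30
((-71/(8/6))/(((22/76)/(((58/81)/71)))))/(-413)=0.00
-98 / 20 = -49 / 10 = -4.90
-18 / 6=-3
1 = 1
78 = 78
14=14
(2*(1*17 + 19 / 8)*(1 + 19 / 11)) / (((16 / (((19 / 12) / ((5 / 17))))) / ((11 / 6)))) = 50065 / 768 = 65.19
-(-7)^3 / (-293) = -343 / 293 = -1.17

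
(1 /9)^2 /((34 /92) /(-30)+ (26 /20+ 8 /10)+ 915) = 460 /34170687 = 0.00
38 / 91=0.42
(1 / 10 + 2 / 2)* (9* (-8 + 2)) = -297 / 5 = -59.40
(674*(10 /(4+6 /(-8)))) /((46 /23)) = 13480 /13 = 1036.92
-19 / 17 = -1.12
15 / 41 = 0.37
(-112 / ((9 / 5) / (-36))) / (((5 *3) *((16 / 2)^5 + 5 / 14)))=6272 / 1376271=0.00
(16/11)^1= 16/11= 1.45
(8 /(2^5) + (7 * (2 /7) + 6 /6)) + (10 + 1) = 57 /4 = 14.25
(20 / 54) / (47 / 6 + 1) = 20 / 477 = 0.04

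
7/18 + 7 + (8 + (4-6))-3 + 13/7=12.25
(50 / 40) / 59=5 / 236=0.02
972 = 972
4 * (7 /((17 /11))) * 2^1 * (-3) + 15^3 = 55527 /17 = 3266.29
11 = 11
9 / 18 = 1 / 2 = 0.50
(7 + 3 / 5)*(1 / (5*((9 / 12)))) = 152 / 75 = 2.03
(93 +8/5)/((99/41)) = 39.18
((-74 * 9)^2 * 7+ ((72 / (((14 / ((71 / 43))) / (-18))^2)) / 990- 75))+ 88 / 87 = 1346018807810893 / 433525785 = 3104818.34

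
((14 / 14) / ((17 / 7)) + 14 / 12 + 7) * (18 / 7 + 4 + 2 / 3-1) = 53.51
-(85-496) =411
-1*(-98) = 98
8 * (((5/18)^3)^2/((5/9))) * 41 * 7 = 896875/472392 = 1.90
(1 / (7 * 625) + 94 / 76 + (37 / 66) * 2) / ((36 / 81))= 38814387 / 7315000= 5.31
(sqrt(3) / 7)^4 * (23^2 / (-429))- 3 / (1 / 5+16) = -1759564 / 9270261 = -0.19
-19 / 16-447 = -448.19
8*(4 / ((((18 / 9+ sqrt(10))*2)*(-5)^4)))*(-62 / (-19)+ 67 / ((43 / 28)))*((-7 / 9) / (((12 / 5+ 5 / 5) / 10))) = -0.53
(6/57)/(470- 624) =-1/1463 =-0.00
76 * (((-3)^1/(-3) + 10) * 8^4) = 3424256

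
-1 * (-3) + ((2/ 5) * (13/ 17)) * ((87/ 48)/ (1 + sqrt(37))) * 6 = 377 * sqrt(37)/ 4080 + 11863/ 4080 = 3.47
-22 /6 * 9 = -33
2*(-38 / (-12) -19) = -95 / 3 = -31.67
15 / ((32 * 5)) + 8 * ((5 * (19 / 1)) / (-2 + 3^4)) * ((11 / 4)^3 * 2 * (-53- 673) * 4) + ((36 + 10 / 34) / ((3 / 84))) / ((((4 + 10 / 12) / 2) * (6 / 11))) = -1447261189463 / 1246304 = -1161242.51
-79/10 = -7.90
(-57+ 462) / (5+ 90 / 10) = 28.93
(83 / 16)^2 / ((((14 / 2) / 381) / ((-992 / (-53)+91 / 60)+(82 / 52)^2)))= 5341441172443 / 160509440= 33278.05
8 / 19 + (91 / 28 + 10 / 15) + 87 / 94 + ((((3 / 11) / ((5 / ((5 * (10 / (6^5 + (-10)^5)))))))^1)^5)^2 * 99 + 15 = 5563596176491457083802563041963146546601122582163473999938511 / 274565819570152362336123834548413604033220946028030733582336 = 20.26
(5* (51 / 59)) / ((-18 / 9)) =-255 / 118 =-2.16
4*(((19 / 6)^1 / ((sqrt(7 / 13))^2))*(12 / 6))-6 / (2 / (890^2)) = -49901312 / 21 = -2376252.95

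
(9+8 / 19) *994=177926 / 19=9364.53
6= 6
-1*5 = -5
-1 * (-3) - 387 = -384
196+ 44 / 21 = 4160 / 21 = 198.10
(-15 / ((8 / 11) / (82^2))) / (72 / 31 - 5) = 8598315 / 166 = 51797.08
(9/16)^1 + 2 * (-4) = -119/16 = -7.44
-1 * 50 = -50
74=74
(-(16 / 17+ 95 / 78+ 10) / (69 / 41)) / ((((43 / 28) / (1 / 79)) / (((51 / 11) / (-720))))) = 201187 / 524632680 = 0.00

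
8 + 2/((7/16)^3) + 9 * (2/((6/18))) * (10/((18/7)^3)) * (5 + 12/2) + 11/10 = 17704033/46305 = 382.34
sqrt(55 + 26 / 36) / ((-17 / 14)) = -7 * sqrt(2006) / 51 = -6.15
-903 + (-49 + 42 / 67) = -63742 / 67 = -951.37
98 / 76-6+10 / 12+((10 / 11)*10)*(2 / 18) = -5393 / 1881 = -2.87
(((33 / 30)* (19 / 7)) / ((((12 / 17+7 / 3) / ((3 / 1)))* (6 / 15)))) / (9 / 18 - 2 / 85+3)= 181203 / 85498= 2.12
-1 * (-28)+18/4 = 32.50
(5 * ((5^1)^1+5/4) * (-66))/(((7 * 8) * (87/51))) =-70125/3248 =-21.59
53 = 53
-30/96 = -5/16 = -0.31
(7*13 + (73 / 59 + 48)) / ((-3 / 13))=-607.69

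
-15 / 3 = -5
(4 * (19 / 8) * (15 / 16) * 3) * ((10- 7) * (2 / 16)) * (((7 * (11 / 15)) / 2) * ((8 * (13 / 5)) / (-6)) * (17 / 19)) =-51051 / 640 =-79.77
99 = 99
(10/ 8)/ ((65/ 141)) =141/ 52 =2.71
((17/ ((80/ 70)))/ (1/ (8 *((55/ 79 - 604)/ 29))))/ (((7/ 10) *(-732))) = 1350395/ 279502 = 4.83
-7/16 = -0.44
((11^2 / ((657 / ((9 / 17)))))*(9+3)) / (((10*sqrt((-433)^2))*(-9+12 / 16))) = -88 / 2686765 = -0.00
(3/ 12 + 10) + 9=77/ 4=19.25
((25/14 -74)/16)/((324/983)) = -331271/24192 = -13.69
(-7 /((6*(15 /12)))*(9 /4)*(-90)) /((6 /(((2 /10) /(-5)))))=-1.26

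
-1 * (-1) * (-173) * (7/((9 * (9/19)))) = -23009/81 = -284.06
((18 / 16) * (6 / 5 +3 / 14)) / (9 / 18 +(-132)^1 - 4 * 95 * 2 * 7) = -891 / 3052840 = -0.00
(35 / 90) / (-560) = -1 / 1440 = -0.00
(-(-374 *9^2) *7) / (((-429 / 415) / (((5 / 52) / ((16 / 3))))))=-20000925 / 5408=-3698.40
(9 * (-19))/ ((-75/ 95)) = 1083/ 5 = 216.60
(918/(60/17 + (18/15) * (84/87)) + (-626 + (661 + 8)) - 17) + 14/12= 71578/321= 222.98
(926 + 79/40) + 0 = 927.98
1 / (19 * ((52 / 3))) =3 / 988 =0.00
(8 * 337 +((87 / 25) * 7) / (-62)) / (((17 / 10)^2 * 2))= 4178191 / 8959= 466.37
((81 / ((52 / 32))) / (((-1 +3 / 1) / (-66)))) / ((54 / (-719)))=284724 / 13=21901.85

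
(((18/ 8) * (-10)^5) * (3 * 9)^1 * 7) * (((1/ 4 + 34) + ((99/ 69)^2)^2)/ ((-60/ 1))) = 15267148666875/ 559682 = 27278255.63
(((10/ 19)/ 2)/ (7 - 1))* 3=5/ 38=0.13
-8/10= -4/5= -0.80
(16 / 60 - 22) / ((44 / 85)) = -2771 / 66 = -41.98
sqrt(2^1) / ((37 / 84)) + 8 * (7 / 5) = 84 * sqrt(2) / 37 + 56 / 5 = 14.41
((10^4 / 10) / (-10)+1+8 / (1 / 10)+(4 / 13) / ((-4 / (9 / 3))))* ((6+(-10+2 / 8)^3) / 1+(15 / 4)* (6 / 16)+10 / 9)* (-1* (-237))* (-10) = -26117646875 / 624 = -41855203.33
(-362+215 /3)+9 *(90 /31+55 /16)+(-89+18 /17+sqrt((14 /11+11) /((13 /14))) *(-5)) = -8125277 /25296-15 *sqrt(30030) /143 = -339.39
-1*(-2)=2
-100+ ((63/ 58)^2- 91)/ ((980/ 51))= -9859483/ 94192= -104.67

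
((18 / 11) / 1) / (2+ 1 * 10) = 3 / 22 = 0.14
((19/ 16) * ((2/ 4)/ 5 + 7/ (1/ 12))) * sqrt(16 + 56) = 47937 * sqrt(2)/ 80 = 847.41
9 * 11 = 99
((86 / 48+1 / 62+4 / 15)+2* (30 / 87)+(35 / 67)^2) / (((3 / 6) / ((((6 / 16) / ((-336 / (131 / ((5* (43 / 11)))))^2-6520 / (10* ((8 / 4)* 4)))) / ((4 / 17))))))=51917430929323729 / 13041504781961589440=0.00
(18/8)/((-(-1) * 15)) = 3/20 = 0.15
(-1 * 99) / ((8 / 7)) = -693 / 8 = -86.62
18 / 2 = 9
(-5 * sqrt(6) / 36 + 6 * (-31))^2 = 34722.67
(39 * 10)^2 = 152100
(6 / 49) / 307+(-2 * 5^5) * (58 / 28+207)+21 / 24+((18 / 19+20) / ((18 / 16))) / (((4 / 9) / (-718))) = -3056586389001 / 2286536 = -1336775.97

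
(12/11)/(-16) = -3/44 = -0.07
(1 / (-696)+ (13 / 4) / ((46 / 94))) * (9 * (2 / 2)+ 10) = 2019529 / 16008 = 126.16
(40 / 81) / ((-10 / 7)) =-28 / 81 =-0.35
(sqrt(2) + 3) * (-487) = -1461 -487 * sqrt(2) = -2149.72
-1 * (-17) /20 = 17 /20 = 0.85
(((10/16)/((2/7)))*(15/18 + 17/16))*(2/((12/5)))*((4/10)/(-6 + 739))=3185/1688832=0.00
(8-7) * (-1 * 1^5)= -1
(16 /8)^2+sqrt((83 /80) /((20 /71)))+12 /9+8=sqrt(5893) /40+40 /3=15.25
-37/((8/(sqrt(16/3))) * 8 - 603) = 592 * sqrt(3)/362841 + 7437/120947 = 0.06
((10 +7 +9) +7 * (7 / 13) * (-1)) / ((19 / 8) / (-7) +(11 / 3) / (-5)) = -20.73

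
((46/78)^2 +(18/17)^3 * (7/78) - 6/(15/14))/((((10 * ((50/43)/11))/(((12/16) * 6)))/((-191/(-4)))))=-17369310759317/16605940000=-1045.97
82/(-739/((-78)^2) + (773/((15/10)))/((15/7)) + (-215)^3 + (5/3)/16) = -9977760/1209272209417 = -0.00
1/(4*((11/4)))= 1/11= 0.09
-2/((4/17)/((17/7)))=-289/14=-20.64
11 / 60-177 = -10609 / 60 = -176.82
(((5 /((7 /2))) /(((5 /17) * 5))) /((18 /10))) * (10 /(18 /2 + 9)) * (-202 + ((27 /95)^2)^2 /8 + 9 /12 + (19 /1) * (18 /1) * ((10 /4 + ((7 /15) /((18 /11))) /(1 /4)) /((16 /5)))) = 12485539062607 /221676021000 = 56.32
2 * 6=12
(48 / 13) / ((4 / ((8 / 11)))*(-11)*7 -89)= -96 / 13325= -0.01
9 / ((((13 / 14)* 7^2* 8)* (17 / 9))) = 81 / 6188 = 0.01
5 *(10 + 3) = 65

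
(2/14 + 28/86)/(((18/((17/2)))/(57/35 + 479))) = 106.32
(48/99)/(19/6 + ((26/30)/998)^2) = 1195204800/7806183209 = 0.15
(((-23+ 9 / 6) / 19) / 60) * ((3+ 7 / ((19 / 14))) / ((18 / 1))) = -1333 / 155952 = -0.01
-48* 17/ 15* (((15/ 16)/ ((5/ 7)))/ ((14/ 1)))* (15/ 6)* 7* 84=-7497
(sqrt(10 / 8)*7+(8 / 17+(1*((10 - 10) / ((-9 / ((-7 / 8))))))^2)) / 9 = 8 / 153+7*sqrt(5) / 18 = 0.92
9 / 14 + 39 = 555 / 14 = 39.64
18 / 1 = 18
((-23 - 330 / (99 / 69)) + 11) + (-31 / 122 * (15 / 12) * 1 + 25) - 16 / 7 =-750165 / 3416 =-219.60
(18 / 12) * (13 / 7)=39 / 14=2.79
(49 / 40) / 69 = 49 / 2760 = 0.02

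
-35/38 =-0.92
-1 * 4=-4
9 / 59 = 0.15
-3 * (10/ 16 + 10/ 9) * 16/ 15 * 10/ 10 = -50/ 9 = -5.56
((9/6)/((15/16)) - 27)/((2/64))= -4064/5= -812.80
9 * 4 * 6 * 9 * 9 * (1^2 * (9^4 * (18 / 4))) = 516560652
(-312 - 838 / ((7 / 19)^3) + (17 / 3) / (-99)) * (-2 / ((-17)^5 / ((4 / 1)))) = -13911189256 / 144642252447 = -0.10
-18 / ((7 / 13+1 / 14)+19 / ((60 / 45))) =-1.21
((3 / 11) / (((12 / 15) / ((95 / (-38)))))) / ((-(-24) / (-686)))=8575 / 352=24.36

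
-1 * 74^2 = -5476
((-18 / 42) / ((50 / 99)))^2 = 88209 / 122500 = 0.72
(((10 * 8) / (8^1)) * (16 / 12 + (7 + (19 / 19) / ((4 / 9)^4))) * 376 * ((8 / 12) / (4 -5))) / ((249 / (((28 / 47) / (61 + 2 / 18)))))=-182581 / 54780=-3.33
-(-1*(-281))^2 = -78961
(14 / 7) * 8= 16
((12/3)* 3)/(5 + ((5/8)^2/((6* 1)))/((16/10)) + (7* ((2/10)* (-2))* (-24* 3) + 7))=184320/3281521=0.06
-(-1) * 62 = 62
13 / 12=1.08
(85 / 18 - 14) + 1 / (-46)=-1925 / 207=-9.30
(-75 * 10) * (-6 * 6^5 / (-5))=-6998400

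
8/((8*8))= 1/8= 0.12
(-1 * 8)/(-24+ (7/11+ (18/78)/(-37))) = 21164/61825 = 0.34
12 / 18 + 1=5 / 3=1.67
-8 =-8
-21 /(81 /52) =-364 /27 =-13.48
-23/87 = -0.26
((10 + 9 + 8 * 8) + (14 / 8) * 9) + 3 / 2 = 401 / 4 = 100.25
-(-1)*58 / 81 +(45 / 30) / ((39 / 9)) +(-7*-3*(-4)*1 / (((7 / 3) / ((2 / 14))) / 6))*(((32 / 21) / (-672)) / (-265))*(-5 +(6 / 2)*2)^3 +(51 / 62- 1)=2624445958 / 2967085485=0.88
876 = 876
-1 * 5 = -5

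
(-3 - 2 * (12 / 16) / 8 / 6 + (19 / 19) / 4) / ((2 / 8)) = -11.12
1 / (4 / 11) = 2.75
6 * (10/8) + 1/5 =77/10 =7.70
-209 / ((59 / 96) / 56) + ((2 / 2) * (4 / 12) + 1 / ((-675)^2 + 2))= -1535778739334 / 80645979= -19043.46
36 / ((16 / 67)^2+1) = 34.06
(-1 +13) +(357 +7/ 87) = 369.08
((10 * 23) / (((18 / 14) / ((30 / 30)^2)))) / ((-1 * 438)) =-805 / 1971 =-0.41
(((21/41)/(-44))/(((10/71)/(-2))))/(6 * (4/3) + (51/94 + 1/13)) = 303667/15834610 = 0.02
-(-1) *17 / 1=17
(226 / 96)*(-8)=-113 / 6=-18.83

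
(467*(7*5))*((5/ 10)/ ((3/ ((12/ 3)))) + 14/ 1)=719180/ 3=239726.67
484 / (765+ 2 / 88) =21296 / 33661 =0.63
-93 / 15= -31 / 5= -6.20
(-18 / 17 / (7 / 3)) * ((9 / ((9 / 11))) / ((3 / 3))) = -594 / 119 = -4.99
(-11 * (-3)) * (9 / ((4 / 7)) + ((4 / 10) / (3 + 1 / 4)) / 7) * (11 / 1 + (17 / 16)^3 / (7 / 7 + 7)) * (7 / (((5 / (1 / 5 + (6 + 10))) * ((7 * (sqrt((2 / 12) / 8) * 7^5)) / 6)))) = 84077327463723 * sqrt(3) / 3132286976000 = 46.49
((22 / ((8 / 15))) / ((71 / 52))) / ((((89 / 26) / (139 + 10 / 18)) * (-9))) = -23349040 / 170613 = -136.85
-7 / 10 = -0.70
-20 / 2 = -10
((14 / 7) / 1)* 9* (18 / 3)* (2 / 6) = 36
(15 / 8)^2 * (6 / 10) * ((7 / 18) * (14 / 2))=735 / 128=5.74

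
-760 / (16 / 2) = -95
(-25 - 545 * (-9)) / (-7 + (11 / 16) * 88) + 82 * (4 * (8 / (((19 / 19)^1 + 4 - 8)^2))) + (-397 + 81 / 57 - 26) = -710078 / 18297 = -38.81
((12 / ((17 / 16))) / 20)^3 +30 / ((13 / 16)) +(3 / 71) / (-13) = 21029614041 / 566837375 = 37.10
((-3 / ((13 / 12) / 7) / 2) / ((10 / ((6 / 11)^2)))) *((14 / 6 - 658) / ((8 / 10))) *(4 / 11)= 1487052 / 17303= 85.94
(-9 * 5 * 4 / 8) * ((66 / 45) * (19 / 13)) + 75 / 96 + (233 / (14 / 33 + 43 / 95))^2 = 221813667279661 / 3143712416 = 70557.87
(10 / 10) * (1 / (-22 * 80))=-1 / 1760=-0.00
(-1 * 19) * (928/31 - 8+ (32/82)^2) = -21869304/52111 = -419.67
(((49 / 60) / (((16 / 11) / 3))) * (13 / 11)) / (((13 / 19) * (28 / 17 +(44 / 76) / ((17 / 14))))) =6137 / 4480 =1.37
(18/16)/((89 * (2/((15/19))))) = 135/27056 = 0.00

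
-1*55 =-55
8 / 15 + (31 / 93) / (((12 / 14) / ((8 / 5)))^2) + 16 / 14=13408 / 4725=2.84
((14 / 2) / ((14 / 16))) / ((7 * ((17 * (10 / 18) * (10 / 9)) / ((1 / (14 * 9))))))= 18 / 20825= 0.00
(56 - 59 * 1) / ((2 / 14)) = -21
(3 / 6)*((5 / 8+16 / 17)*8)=213 / 34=6.26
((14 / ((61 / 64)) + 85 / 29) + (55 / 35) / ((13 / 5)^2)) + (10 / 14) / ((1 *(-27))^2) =17.85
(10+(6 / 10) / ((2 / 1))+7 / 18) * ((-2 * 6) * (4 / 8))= -962 / 15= -64.13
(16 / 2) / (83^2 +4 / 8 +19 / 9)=144 / 124049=0.00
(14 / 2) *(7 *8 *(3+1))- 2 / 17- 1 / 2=53291 / 34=1567.38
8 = 8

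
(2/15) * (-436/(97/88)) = -76736/1455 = -52.74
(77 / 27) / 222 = 77 / 5994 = 0.01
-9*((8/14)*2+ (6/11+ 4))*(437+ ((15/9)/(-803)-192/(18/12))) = -13398768/847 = -15819.09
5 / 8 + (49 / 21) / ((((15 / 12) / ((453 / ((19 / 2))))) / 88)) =5953499 / 760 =7833.55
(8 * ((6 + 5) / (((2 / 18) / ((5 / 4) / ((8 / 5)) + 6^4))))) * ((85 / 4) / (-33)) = -10581735 / 16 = -661358.44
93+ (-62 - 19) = 12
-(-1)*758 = 758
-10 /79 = -0.13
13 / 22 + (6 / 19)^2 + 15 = 124615 / 7942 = 15.69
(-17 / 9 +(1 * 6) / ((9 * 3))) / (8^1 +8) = -5 / 48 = -0.10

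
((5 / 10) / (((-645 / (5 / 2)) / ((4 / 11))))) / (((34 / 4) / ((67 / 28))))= -67 / 337722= -0.00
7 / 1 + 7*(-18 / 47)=203 / 47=4.32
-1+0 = -1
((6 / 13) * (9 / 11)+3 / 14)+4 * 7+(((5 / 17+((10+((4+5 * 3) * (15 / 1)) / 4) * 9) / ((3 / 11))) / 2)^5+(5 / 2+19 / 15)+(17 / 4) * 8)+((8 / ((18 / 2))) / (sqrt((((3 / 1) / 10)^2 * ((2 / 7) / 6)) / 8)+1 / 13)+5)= 4204330790765016308669244754936211 / 970335955045416960 - 27040 * sqrt(42) / 45837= 4332860973463801.23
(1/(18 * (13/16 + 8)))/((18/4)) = 16/11421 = 0.00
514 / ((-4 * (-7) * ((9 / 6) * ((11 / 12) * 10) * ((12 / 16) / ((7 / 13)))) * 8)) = 0.12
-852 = -852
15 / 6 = 2.50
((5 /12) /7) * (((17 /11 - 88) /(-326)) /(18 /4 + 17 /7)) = 1585 /695684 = 0.00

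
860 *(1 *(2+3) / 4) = 1075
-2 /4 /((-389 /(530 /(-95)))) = -53 /7391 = -0.01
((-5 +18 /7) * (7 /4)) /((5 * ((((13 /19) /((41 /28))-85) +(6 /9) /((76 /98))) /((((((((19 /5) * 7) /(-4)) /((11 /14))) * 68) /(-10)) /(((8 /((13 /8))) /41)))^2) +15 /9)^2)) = -0.31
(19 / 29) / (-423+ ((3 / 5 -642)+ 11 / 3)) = -285 / 461419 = -0.00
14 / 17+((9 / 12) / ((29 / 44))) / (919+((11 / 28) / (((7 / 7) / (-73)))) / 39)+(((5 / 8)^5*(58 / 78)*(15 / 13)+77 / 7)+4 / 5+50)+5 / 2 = 2100132258628149 / 32207360786432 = 65.21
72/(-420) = -6/35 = -0.17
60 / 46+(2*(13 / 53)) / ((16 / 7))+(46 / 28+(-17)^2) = 19944135 / 68264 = 292.16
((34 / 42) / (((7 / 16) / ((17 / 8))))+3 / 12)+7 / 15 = 13667 / 2940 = 4.65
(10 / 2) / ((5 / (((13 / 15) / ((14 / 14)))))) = 13 / 15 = 0.87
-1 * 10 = -10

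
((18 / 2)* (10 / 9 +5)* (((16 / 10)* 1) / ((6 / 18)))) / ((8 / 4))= 132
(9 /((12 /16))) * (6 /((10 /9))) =324 /5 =64.80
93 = 93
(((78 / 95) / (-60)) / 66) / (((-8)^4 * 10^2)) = -0.00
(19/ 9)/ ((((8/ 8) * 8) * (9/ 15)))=95/ 216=0.44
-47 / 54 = -0.87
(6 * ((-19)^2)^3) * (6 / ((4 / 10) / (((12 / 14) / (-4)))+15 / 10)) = -50809551480 / 11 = -4619050134.55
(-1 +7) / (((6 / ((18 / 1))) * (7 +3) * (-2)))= -9 / 10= -0.90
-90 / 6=-15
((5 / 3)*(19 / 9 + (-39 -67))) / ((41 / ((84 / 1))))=-130900 / 369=-354.74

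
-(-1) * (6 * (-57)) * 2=-684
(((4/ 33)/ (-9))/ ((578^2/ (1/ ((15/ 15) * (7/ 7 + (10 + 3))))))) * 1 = -1/ 347280318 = -0.00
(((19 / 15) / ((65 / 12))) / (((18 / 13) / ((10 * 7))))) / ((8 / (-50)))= -665 / 9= -73.89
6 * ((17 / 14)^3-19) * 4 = -141669 / 343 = -413.03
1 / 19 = 0.05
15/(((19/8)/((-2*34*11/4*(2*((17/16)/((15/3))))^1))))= -9537/19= -501.95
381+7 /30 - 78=9097 /30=303.23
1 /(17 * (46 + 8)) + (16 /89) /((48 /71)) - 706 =-57659797 /81702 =-705.73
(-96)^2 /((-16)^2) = 36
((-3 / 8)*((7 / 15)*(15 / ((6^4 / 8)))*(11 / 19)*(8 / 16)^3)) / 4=-77 / 262656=-0.00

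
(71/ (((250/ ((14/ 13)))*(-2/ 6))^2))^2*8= 0.00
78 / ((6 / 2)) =26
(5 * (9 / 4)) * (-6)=-135 / 2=-67.50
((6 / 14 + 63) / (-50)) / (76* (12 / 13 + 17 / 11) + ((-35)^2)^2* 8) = -5291 / 50071636650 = -0.00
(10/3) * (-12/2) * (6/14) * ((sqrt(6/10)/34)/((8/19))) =-57 * sqrt(15)/476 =-0.46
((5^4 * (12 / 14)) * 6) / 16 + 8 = 5849 / 28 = 208.89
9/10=0.90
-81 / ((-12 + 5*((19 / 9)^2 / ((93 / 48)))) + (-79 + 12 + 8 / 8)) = 203391 / 166978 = 1.22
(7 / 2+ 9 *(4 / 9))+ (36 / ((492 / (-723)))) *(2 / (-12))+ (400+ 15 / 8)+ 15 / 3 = 138807 / 328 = 423.19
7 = 7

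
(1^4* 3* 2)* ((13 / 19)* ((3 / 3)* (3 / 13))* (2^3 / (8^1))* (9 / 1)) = 8.53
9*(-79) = -711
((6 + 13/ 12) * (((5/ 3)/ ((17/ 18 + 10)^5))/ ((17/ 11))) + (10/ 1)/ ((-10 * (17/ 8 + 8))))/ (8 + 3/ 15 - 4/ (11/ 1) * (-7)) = -130487779172080/ 14203769979118347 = -0.01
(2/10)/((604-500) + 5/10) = 2/1045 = 0.00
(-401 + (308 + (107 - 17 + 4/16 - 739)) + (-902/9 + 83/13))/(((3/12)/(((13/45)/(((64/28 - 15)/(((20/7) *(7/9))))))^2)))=-3985632560/467727129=-8.52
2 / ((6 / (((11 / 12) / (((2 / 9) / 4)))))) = 11 / 2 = 5.50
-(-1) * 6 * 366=2196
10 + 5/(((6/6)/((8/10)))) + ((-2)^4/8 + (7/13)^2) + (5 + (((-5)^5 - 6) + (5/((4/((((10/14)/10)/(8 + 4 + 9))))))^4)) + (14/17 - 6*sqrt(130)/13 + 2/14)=-17082436983064631767/5494964777422848 - 6*sqrt(130)/13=-3114.01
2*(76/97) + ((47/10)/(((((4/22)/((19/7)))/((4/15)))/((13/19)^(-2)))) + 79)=1037357866/8606325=120.53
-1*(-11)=11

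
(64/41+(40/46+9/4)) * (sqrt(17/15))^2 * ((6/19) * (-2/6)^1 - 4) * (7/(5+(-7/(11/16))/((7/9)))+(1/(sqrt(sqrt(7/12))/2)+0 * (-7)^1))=-780351 * sqrt(2) * 3^(1/4) * 7^(3/4)/125419+60087027/3189226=-31.00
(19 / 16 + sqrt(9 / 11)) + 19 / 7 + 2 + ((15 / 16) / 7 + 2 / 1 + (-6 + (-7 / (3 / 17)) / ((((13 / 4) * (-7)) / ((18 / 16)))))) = 3 * sqrt(11) / 11 + 1455 / 364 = 4.90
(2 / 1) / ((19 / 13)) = 1.37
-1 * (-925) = 925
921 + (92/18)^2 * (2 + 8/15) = 1199423/1215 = 987.18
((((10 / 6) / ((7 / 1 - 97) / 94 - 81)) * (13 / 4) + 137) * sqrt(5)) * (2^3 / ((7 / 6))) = 2099.61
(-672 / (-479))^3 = 303464448 / 109902239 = 2.76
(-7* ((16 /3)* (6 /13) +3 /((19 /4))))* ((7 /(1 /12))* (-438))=196763616 /247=796613.83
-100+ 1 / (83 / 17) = -99.80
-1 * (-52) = 52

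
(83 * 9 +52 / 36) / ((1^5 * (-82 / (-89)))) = 299752 / 369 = 812.34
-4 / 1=-4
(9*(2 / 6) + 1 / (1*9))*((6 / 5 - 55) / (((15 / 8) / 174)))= -3494848 / 225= -15532.66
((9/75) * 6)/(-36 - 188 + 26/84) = -756/234875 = -0.00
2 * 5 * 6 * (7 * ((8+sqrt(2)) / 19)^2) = 6720 * sqrt(2) / 361+27720 / 361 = 103.11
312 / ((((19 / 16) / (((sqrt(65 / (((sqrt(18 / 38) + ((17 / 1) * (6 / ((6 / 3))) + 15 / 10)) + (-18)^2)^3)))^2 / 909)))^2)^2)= 846946284385159243305081835485126533196252072789409792 / 1674574329468852168502963949001569332123533700354577164490869731086117538477066385546875 - 4261579725364531541074228101111969366224045464354816 * sqrt(19) / 1674574329468852168502963949001569332123533700354577164490869731086117538477066385546875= 0.00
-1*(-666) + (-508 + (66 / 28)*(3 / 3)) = 2245 / 14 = 160.36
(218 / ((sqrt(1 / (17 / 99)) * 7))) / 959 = 218 * sqrt(187) / 221529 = 0.01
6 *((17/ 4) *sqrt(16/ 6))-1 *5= -5+ 17 *sqrt(6)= 36.64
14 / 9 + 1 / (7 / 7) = 23 / 9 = 2.56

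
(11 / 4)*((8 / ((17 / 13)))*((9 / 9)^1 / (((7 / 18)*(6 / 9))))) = 7722 / 119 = 64.89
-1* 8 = -8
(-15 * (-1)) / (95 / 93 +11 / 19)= 26505 / 2828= 9.37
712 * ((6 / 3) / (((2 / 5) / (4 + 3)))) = 24920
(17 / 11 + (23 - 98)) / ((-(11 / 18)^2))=261792 / 1331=196.69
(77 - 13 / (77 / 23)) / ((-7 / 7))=-5630 / 77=-73.12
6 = 6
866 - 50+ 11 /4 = 3275 /4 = 818.75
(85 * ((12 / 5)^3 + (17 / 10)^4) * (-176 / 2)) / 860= -41469307 / 215000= -192.88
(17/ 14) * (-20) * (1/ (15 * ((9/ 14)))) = -68/ 27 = -2.52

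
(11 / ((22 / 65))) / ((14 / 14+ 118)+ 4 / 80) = 0.27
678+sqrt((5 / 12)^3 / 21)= 5* sqrt(35) / 504+678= 678.06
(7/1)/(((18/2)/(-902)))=-6314/9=-701.56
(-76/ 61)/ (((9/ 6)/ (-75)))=3800/ 61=62.30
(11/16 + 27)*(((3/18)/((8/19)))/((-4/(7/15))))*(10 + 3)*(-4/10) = 765947/115200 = 6.65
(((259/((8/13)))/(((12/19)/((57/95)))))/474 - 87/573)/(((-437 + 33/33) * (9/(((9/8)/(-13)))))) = 10019483/656827791360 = 0.00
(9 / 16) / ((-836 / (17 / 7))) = -153 / 93632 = -0.00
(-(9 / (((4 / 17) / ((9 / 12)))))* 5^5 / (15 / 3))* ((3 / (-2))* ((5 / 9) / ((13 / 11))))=5259375 / 416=12642.73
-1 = -1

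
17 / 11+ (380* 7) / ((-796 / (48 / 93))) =-12167 / 67859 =-0.18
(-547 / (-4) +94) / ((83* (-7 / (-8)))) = 1846 / 581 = 3.18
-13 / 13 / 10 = -0.10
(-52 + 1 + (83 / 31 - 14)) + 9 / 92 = -177465 / 2852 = -62.22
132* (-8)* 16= -16896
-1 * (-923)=923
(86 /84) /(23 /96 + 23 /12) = 688 /1449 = 0.47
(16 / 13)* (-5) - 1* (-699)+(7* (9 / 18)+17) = 713.35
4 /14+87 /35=97 /35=2.77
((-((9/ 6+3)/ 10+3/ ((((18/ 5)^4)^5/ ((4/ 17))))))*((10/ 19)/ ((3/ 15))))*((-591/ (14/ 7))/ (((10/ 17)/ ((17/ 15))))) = 136086624846861537400055352089/ 201847073426271237761925120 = 674.21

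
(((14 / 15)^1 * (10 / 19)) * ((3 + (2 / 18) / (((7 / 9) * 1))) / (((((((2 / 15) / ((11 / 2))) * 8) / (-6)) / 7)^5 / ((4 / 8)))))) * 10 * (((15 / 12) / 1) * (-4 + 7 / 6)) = 259450971071281171875 / 19922944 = 13022722498807.46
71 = 71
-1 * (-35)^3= 42875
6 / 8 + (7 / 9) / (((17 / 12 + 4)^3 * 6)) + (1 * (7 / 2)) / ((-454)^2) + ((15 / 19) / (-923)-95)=-14393790736876543 / 152719228337000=-94.25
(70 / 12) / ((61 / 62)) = 1085 / 183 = 5.93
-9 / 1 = -9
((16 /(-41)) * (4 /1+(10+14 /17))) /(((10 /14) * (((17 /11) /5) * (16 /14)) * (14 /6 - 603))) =407484 /10675949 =0.04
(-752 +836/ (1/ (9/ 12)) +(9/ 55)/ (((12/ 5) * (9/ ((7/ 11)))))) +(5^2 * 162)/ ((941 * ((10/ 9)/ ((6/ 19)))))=-3213158107/ 25960308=-123.77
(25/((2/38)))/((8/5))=2375/8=296.88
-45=-45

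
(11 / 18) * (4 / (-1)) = -22 / 9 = -2.44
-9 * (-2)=18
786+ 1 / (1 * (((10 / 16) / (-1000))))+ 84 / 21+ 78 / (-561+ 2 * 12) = -145016 / 179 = -810.15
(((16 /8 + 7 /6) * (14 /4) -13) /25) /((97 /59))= -1357 /29100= -0.05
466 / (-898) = -233 / 449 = -0.52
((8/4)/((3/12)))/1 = 8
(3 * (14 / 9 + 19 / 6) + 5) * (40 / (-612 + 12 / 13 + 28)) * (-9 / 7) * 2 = 8970 / 2653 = 3.38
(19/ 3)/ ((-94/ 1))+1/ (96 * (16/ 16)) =-257/ 4512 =-0.06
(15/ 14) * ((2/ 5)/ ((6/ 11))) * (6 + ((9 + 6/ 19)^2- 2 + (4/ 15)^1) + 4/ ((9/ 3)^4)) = 146512003/ 2046870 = 71.58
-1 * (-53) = 53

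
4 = 4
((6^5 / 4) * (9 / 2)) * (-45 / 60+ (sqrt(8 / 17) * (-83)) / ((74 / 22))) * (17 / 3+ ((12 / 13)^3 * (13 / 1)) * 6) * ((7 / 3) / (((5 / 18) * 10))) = -3799204034472 * sqrt(34) / 2657525 - 1560461679 / 4225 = -8705282.68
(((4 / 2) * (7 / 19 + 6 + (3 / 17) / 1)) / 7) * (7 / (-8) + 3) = 3.97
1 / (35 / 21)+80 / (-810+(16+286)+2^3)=11 / 25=0.44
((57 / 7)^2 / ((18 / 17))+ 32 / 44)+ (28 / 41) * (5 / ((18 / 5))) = 25576679 / 397782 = 64.30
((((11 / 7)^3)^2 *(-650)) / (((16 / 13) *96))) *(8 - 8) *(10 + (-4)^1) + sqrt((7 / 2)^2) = 7 / 2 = 3.50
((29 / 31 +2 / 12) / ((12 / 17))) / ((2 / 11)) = 38335 / 4464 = 8.59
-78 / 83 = -0.94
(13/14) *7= 6.50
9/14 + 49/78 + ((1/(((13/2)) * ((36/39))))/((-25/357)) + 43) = 571813/13650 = 41.89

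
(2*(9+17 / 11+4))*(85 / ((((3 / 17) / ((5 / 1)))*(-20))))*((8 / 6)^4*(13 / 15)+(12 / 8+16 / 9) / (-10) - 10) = 213172180 / 8019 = 26583.39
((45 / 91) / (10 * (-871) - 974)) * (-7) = 5 / 13988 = 0.00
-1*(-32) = 32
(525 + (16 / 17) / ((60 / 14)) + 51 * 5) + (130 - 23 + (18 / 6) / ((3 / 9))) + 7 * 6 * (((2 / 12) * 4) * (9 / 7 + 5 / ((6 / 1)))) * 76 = 459472 / 85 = 5405.55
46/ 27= 1.70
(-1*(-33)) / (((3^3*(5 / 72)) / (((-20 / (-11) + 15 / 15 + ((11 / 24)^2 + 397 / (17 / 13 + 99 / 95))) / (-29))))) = -1581094897 / 15148440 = -104.37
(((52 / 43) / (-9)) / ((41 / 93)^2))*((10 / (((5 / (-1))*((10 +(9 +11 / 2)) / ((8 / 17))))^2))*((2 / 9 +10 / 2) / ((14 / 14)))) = -1202526208 / 2257037036415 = -0.00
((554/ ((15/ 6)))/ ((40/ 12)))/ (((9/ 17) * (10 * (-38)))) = -4709/ 14250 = -0.33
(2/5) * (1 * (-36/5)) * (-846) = 60912/25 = 2436.48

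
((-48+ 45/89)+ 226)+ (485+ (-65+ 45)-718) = -6630/89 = -74.49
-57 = -57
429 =429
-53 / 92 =-0.58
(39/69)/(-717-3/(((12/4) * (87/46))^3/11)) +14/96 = 680614726507/4692431172720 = 0.15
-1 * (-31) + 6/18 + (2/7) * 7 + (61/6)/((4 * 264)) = 211261/6336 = 33.34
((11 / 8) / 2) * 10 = 55 / 8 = 6.88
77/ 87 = 0.89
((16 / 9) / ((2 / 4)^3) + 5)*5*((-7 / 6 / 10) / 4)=-1211 / 432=-2.80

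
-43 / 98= -0.44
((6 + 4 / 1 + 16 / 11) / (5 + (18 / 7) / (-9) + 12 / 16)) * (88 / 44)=784 / 187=4.19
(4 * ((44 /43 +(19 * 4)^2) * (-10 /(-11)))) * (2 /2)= 9936480 /473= 21007.36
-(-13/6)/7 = 13/42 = 0.31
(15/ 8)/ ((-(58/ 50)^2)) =-9375/ 6728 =-1.39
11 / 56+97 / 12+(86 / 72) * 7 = 16.64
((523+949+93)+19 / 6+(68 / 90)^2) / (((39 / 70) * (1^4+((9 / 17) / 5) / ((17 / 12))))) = 12852901901 / 4905927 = 2619.87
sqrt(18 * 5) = 3 * sqrt(10) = 9.49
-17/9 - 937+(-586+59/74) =-1015045/666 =-1524.09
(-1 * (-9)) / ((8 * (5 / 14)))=3.15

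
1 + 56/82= 69/41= 1.68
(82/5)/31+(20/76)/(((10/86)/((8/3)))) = 57994/8835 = 6.56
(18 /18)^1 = 1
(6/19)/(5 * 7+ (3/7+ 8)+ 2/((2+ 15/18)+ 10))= 231/31882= 0.01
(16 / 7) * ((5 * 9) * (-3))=-2160 / 7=-308.57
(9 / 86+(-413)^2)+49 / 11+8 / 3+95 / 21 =3388757173 / 19866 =170580.75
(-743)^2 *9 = 4968441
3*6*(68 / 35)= 1224 / 35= 34.97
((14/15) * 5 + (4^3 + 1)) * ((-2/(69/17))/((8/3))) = -3553/276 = -12.87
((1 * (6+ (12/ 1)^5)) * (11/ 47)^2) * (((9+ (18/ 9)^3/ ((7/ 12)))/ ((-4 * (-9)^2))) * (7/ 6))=-265966349/ 238572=-1114.83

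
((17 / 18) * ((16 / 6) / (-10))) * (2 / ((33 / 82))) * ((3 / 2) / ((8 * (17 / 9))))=-0.12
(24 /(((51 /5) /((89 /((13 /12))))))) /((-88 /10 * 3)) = -17800 /2431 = -7.32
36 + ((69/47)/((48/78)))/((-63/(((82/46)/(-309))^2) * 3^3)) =36.00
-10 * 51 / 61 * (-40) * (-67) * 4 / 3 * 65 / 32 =-3701750 / 61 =-60684.43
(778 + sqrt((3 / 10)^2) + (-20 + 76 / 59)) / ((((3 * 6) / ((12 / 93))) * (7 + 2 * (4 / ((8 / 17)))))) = 448157 / 1975320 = 0.23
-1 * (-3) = 3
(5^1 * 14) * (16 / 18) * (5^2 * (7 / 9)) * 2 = 2419.75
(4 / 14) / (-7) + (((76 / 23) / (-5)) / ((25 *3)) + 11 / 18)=1423781 / 2535750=0.56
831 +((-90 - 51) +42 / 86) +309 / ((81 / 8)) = 837089 / 1161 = 721.01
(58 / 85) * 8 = 464 / 85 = 5.46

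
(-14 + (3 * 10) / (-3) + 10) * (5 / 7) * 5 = -50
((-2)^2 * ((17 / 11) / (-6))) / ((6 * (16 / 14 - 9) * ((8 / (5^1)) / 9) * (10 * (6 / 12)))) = 119 / 4840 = 0.02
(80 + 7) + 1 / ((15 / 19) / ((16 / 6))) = 90.38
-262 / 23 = -11.39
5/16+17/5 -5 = -103/80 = -1.29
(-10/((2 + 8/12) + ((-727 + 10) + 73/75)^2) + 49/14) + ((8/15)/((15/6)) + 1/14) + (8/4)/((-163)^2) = 76125938398211381/20113502134024950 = 3.78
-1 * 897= -897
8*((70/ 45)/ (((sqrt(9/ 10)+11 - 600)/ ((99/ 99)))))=-659680/ 31222809 - 112*sqrt(10)/ 10407603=-0.02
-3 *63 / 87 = -63 / 29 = -2.17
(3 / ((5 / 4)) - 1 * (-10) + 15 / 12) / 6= 91 / 40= 2.28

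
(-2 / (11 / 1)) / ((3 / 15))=-10 / 11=-0.91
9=9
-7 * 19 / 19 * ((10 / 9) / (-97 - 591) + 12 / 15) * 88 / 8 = -951643 / 15480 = -61.48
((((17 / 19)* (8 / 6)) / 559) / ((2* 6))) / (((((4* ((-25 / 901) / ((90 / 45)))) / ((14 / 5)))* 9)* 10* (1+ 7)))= -107219 / 8603010000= -0.00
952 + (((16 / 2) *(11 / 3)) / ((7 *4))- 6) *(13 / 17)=338512 / 357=948.21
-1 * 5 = -5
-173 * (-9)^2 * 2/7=-28026/7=-4003.71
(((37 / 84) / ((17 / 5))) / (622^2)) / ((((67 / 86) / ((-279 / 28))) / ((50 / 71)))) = -0.00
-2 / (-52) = 1 / 26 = 0.04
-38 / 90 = -19 / 45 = -0.42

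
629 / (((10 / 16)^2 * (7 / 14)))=80512 / 25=3220.48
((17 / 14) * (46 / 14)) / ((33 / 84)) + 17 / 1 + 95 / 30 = 30.32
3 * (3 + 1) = 12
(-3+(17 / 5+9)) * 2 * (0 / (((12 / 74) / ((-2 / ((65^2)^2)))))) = 0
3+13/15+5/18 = 373/90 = 4.14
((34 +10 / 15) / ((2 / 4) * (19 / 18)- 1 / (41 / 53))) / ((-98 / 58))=1483872 / 55321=26.82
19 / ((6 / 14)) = 133 / 3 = 44.33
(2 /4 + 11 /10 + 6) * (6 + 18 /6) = 342 /5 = 68.40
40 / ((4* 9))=10 / 9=1.11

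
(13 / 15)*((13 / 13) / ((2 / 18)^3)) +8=3199 / 5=639.80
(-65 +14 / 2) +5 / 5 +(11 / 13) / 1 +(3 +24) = -379 / 13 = -29.15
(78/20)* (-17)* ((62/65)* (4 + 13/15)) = -38471/125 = -307.77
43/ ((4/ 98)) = 2107/ 2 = 1053.50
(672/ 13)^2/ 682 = 225792/ 57629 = 3.92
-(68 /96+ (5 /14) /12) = -31 /42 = -0.74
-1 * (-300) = 300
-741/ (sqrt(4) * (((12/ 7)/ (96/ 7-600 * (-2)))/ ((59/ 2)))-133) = 7738263/ 1388918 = 5.57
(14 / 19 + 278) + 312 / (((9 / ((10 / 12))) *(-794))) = 278.70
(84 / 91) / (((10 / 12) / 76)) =5472 / 65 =84.18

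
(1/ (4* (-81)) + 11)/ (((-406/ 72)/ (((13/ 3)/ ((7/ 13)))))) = -86021/ 5481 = -15.69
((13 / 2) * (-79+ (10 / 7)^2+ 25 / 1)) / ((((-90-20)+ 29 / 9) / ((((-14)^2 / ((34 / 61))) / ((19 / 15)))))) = 14345370 / 16337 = 878.09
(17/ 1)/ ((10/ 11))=187/ 10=18.70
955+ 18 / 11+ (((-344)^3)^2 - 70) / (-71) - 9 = -18228181345546742 / 781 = -23339540775347.94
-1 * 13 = -13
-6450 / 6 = -1075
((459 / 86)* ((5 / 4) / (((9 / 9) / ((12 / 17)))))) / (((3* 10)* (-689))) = -27 / 118508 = -0.00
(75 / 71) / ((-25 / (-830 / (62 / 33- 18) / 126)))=-4565 / 264404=-0.02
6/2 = 3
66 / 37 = 1.78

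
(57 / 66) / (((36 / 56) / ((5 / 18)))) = 0.37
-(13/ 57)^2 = -0.05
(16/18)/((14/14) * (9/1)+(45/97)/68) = 52768/534681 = 0.10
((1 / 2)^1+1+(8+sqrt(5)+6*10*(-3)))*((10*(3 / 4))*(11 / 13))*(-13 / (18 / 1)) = 18755 / 24 - 55*sqrt(5) / 12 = 771.21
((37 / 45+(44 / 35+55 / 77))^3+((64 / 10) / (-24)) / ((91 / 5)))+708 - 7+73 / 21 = 2360803514 / 3250611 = 726.26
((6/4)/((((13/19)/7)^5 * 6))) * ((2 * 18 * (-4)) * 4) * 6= -35956047651552/371293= -96840090.31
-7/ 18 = -0.39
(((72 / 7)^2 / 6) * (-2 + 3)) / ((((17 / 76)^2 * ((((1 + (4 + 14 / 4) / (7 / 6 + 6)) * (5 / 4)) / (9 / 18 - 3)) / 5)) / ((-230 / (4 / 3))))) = 46270958400 / 155771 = 297044.75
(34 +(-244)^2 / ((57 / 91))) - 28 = 5418118 / 57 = 95054.70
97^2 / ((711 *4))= 9409 / 2844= 3.31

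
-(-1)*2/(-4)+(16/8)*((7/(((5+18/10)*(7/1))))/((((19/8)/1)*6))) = -929/1938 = -0.48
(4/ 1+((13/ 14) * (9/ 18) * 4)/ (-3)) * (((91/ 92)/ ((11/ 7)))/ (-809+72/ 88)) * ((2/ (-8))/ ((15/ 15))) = 923/ 1402080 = 0.00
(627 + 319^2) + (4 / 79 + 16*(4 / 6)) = 24268496 / 237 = 102398.72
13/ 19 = 0.68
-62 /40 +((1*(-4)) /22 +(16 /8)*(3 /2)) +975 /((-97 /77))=-16489437 /21340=-772.70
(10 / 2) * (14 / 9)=70 / 9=7.78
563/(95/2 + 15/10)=563/49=11.49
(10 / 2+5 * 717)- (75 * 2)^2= -18910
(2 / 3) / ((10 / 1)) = 1 / 15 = 0.07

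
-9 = -9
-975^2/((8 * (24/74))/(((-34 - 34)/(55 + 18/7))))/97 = 107323125/24056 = 4461.39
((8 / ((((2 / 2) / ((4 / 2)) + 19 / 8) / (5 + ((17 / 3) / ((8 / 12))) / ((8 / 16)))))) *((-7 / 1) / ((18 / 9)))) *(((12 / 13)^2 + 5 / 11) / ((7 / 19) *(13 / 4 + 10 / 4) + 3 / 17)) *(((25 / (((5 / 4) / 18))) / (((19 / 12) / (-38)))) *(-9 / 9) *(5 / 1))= -12147356712960 / 2304991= -5270023.49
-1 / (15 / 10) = -2 / 3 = -0.67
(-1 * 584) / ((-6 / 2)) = 584 / 3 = 194.67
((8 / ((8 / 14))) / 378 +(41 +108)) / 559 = 4024 / 15093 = 0.27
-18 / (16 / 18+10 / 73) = -5913 / 337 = -17.55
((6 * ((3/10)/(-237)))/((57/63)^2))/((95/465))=-123039/2709305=-0.05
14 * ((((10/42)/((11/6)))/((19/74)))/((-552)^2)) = 185/7960392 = 0.00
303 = 303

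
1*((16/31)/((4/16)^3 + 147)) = 1024/291679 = 0.00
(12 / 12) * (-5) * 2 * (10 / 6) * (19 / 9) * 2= -1900 / 27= -70.37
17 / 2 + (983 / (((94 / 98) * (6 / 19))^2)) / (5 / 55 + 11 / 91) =50597.13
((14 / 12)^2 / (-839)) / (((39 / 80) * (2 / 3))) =-0.00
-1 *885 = -885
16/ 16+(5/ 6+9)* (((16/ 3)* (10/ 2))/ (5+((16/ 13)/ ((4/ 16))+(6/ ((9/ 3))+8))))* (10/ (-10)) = -28349/ 2331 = -12.16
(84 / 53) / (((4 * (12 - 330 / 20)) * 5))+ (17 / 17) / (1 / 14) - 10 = 3166 / 795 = 3.98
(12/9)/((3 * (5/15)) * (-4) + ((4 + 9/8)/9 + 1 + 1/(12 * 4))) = -192/347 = -0.55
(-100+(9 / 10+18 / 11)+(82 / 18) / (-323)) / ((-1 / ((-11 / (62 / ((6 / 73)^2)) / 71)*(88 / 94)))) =-1371500108 / 890299536745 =-0.00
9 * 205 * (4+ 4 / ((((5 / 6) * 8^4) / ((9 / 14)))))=52909803 / 7168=7381.39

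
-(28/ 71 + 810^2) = -46583128/ 71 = -656100.39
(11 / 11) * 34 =34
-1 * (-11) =11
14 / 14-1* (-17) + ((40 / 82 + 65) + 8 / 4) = 3505 / 41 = 85.49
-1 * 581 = -581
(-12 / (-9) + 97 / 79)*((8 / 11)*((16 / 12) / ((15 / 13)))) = 252512 / 117315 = 2.15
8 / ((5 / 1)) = 8 / 5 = 1.60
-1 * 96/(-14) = 48/7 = 6.86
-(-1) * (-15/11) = -15/11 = -1.36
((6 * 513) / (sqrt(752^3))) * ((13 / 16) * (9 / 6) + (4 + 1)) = 306261 * sqrt(47) / 2262016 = 0.93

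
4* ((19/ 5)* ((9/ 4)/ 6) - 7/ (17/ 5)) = -431/ 170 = -2.54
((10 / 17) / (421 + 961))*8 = 40 / 11747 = 0.00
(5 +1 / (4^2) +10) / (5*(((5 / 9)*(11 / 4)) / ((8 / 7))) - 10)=-4338 / 955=-4.54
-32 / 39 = -0.82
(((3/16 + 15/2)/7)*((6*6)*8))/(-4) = -1107/14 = -79.07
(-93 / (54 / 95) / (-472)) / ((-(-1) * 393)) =2945 / 3338928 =0.00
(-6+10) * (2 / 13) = 8 / 13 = 0.62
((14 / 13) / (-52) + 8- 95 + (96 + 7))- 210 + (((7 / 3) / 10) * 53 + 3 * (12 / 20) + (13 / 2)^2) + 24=-230389 / 2028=-113.60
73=73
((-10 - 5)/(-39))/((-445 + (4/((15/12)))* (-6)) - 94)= -25/36283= -0.00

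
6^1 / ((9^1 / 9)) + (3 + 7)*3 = 36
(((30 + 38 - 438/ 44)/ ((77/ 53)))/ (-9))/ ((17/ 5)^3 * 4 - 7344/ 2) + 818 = 818.00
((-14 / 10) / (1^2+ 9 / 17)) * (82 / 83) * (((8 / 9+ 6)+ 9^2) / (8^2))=-3859289 / 3107520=-1.24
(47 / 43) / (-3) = -47 / 129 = -0.36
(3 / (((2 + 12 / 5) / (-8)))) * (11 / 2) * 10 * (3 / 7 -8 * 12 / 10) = 19260 / 7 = 2751.43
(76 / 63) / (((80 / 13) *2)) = 247 / 2520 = 0.10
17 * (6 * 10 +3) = 1071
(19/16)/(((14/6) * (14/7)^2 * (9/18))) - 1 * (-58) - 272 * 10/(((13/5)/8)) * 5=-121686363/2912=-41787.90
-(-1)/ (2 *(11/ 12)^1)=6/ 11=0.55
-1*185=-185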